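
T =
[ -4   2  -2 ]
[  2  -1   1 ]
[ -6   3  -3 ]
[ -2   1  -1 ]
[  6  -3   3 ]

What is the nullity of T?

Row reduce to echelon form.
R2 ← R2 + (1/2)·R1: [0, 0, 0]
R3 ← R3 − (3/2)·R1: [0, 0, 0]
R4 ← R4 − (1/2)·R1: [0, 0, 0]
R5 ← R5 + (3/2)·R1: [0, 0, 0]
1 nonzero row, so rank(T) = 1.
T has 3 columns; by rank–nullity, nullity = 3 − 1 = 2.

2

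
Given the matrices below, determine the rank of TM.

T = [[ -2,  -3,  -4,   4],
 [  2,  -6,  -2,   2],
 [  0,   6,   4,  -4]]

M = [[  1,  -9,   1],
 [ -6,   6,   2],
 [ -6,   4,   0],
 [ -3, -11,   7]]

2

First compute TM:
[[ 28, -60,  20],
 [ 44, -84,   4],
 [-48,  96, -16]]
Now row reduce the product.
R2 ← R2 − (11/7)·R1: [0, 72/7, -192/7]
R3 ← R3 + (12/7)·R1: [0, -48/7, 128/7]
R3 ← R3 + (2/3)·R2: [0, 0, 0]
2 nonzero rows, so rank(TM) = 2.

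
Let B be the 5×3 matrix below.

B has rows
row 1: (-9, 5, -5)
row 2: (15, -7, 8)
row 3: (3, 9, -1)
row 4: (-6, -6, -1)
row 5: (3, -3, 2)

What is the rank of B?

Row reduce to echelon form.
R2 ← R2 + (5/3)·R1: [0, 4/3, -1/3]
R3 ← R3 + (1/3)·R1: [0, 32/3, -8/3]
R4 ← R4 − (2/3)·R1: [0, -28/3, 7/3]
R5 ← R5 + (1/3)·R1: [0, -4/3, 1/3]
R3 ← R3 − (8)·R2: [0, 0, 0]
R4 ← R4 + (7)·R2: [0, 0, 0]
R5 ← R5 + R2: [0, 0, 0]
Echelon form has 2 nonzero rows, so rank(B) = 2.

2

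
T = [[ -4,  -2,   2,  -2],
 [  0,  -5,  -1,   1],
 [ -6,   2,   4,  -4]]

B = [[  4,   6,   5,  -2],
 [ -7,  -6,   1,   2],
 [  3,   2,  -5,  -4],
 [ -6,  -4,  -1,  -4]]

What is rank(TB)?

2

First compute TB:
[[ 16,   0, -30,   4],
 [ 26,  24,  -1, -10],
 [ -2, -24, -44,  16]]
Now row reduce the product.
R2 ← R2 − (13/8)·R1: [0, 24, 191/4, -33/2]
R3 ← R3 + (1/8)·R1: [0, -24, -191/4, 33/2]
R3 ← R3 + R2: [0, 0, 0, 0]
2 nonzero rows, so rank(TB) = 2.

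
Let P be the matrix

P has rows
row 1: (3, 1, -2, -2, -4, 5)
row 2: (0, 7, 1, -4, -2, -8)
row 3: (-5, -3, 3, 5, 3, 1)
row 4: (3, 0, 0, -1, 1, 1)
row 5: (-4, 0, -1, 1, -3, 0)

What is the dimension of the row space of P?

Row reduce to echelon form.
R3 ← R3 + (5/3)·R1: [0, -4/3, -1/3, 5/3, -11/3, 28/3]
R4 ← R4 − R1: [0, -1, 2, 1, 5, -4]
R5 ← R5 + (4/3)·R1: [0, 4/3, -11/3, -5/3, -25/3, 20/3]
R3 ← R3 + (4/21)·R2: [0, 0, -1/7, 19/21, -85/21, 164/21]
R4 ← R4 + (1/7)·R2: [0, 0, 15/7, 3/7, 33/7, -36/7]
R5 ← R5 − (4/21)·R2: [0, 0, -27/7, -19/21, -167/21, 172/21]
R4 ← R4 + (15)·R3: [0, 0, 0, 14, -56, 112]
R5 ← R5 − (27)·R3: [0, 0, 0, -76/3, 304/3, -608/3]
R5 ← R5 + (38/21)·R4: [0, 0, 0, 0, 0, 0]
Echelon form has 4 nonzero rows, so rank(P) = 4.
The row space has dimension equal to the rank: 4.

4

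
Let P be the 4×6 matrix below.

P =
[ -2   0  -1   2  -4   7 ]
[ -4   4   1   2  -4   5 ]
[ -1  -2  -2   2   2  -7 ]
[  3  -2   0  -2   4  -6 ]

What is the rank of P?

Row reduce to echelon form.
R2 ← R2 − (2)·R1: [0, 4, 3, -2, 4, -9]
R3 ← R3 − (1/2)·R1: [0, -2, -3/2, 1, 4, -21/2]
R4 ← R4 + (3/2)·R1: [0, -2, -3/2, 1, -2, 9/2]
R3 ← R3 + (1/2)·R2: [0, 0, 0, 0, 6, -15]
R4 ← R4 + (1/2)·R2: [0, 0, 0, 0, 0, 0]
Echelon form has 3 nonzero rows, so rank(P) = 3.

3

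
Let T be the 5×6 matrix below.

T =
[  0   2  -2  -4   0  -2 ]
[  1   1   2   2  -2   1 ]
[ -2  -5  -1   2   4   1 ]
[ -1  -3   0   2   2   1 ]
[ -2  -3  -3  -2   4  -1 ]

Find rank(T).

2

Row reduce to echelon form.
Swap R1 ↔ R2
R3 ← R3 + (2)·R1: [0, -3, 3, 6, 0, 3]
R4 ← R4 + R1: [0, -2, 2, 4, 0, 2]
R5 ← R5 + (2)·R1: [0, -1, 1, 2, 0, 1]
R3 ← R3 + (3/2)·R2: [0, 0, 0, 0, 0, 0]
R4 ← R4 + R2: [0, 0, 0, 0, 0, 0]
R5 ← R5 + (1/2)·R2: [0, 0, 0, 0, 0, 0]
Echelon form has 2 nonzero rows, so rank(T) = 2.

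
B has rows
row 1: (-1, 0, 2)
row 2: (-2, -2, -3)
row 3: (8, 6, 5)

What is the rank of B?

2

Row reduce to echelon form.
R2 ← R2 − (2)·R1: [0, -2, -7]
R3 ← R3 + (8)·R1: [0, 6, 21]
R3 ← R3 + (3)·R2: [0, 0, 0]
Echelon form has 2 nonzero rows, so rank(B) = 2.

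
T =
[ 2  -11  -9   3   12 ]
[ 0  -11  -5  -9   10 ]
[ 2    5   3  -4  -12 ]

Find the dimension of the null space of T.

2

Row reduce to echelon form.
R3 ← R3 − R1: [0, 16, 12, -7, -24]
R3 ← R3 + (16/11)·R2: [0, 0, 52/11, -221/11, -104/11]
3 nonzero rows, so rank(T) = 3.
T has 5 columns; by rank–nullity, nullity = 5 − 3 = 2.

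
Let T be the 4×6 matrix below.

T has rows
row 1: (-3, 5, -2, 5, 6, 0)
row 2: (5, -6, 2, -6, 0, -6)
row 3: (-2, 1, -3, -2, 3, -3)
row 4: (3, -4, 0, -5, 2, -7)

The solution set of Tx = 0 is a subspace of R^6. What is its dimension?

Row reduce to echelon form.
R2 ← R2 + (5/3)·R1: [0, 7/3, -4/3, 7/3, 10, -6]
R3 ← R3 − (2/3)·R1: [0, -7/3, -5/3, -16/3, -1, -3]
R4 ← R4 + R1: [0, 1, -2, 0, 8, -7]
R3 ← R3 + R2: [0, 0, -3, -3, 9, -9]
R4 ← R4 − (3/7)·R2: [0, 0, -10/7, -1, 26/7, -31/7]
R4 ← R4 − (10/21)·R3: [0, 0, 0, 3/7, -4/7, -1/7]
4 nonzero rows, so rank(T) = 4.
T has 6 columns; by rank–nullity, nullity = 6 − 4 = 2.

2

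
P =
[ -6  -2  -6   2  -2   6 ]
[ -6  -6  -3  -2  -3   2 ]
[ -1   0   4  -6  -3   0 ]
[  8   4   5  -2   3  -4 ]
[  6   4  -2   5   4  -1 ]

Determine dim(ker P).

1

Row reduce to echelon form.
R2 ← R2 − R1: [0, -4, 3, -4, -1, -4]
R3 ← R3 − (1/6)·R1: [0, 1/3, 5, -19/3, -8/3, -1]
R4 ← R4 + (4/3)·R1: [0, 4/3, -3, 2/3, 1/3, 4]
R5 ← R5 + R1: [0, 2, -8, 7, 2, 5]
R3 ← R3 + (1/12)·R2: [0, 0, 21/4, -20/3, -11/4, -4/3]
R4 ← R4 + (1/3)·R2: [0, 0, -2, -2/3, 0, 8/3]
R5 ← R5 + (1/2)·R2: [0, 0, -13/2, 5, 3/2, 3]
R4 ← R4 + (8/21)·R3: [0, 0, 0, -202/63, -22/21, 136/63]
R5 ← R5 + (26/21)·R3: [0, 0, 0, -205/63, -40/21, 85/63]
R5 ← R5 − (205/202)·R4: [0, 0, 0, 0, -85/101, -85/101]
5 nonzero rows, so rank(P) = 5.
P has 6 columns; by rank–nullity, nullity = 6 − 5 = 1.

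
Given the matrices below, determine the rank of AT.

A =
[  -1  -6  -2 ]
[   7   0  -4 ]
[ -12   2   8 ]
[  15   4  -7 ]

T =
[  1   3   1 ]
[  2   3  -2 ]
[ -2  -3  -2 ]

3

First compute AT:
[[ -9, -15,  15],
 [ 15,  33,  15],
 [-24, -54, -32],
 [ 37,  78,  21]]
Now row reduce the product.
R2 ← R2 + (5/3)·R1: [0, 8, 40]
R3 ← R3 − (8/3)·R1: [0, -14, -72]
R4 ← R4 + (37/9)·R1: [0, 49/3, 248/3]
R3 ← R3 + (7/4)·R2: [0, 0, -2]
R4 ← R4 − (49/24)·R2: [0, 0, 1]
R4 ← R4 + (1/2)·R3: [0, 0, 0]
3 nonzero rows, so rank(AT) = 3.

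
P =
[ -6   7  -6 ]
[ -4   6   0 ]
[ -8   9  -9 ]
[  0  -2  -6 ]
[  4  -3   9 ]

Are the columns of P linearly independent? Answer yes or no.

no

Row reduce P to echelon form.
R2 ← R2 − (2/3)·R1: [0, 4/3, 4]
R3 ← R3 − (4/3)·R1: [0, -1/3, -1]
R5 ← R5 + (2/3)·R1: [0, 5/3, 5]
R3 ← R3 + (1/4)·R2: [0, 0, 0]
R4 ← R4 + (3/2)·R2: [0, 0, 0]
R5 ← R5 − (5/4)·R2: [0, 0, 0]
2 pivots among 3 columns.
Only 2 < 3 pivot columns, so the columns are linearly dependent.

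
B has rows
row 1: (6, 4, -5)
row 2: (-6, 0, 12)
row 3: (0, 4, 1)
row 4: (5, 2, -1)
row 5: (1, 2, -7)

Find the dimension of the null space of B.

Row reduce to echelon form.
R2 ← R2 + R1: [0, 4, 7]
R4 ← R4 − (5/6)·R1: [0, -4/3, 19/6]
R5 ← R5 − (1/6)·R1: [0, 4/3, -37/6]
R3 ← R3 − R2: [0, 0, -6]
R4 ← R4 + (1/3)·R2: [0, 0, 11/2]
R5 ← R5 − (1/3)·R2: [0, 0, -17/2]
R4 ← R4 + (11/12)·R3: [0, 0, 0]
R5 ← R5 − (17/12)·R3: [0, 0, 0]
3 nonzero rows, so rank(B) = 3.
B has 3 columns; by rank–nullity, nullity = 3 − 3 = 0.

0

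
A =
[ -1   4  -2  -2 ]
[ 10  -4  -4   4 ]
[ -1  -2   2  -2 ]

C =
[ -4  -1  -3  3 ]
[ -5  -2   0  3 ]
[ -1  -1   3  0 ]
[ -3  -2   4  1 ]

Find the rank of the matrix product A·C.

2

First compute AC:
[[ -8,  -1, -11,   7],
 [-28,  -6, -26,  22],
 [ 18,   7,   1, -11]]
Now row reduce the product.
R2 ← R2 − (7/2)·R1: [0, -5/2, 25/2, -5/2]
R3 ← R3 + (9/4)·R1: [0, 19/4, -95/4, 19/4]
R3 ← R3 + (19/10)·R2: [0, 0, 0, 0]
2 nonzero rows, so rank(AC) = 2.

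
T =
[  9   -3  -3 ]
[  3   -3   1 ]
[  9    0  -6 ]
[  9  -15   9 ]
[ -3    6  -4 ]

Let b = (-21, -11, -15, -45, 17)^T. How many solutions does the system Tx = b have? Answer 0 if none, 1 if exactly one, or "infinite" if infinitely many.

infinite

Row reduce the augmented matrix [T | b].
R2 ← R2 − (1/3)·R1: [0, -2, 2, -4]
R3 ← R3 − R1: [0, 3, -3, 6]
R4 ← R4 − R1: [0, -12, 12, -24]
R5 ← R5 + (1/3)·R1: [0, 5, -5, 10]
R3 ← R3 + (3/2)·R2: [0, 0, 0, 0]
R4 ← R4 − (6)·R2: [0, 0, 0, 0]
R5 ← R5 + (5/2)·R2: [0, 0, 0, 0]
The echelon form has 2 nonzero rows, and every pivot lies in the first 3 columns, so rank(T) = rank([T|b]) = 2.
The system is consistent.
rank = 2 < 3 unknowns, so there are infinitely many solutions.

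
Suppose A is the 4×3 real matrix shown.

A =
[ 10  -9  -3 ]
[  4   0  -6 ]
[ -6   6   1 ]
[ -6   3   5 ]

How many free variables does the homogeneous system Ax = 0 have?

Row reduce to echelon form.
R2 ← R2 − (2/5)·R1: [0, 18/5, -24/5]
R3 ← R3 + (3/5)·R1: [0, 3/5, -4/5]
R4 ← R4 + (3/5)·R1: [0, -12/5, 16/5]
R3 ← R3 − (1/6)·R2: [0, 0, 0]
R4 ← R4 + (2/3)·R2: [0, 0, 0]
2 nonzero rows, so rank(A) = 2.
A has 3 columns; by rank–nullity, nullity = 3 − 2 = 1.

1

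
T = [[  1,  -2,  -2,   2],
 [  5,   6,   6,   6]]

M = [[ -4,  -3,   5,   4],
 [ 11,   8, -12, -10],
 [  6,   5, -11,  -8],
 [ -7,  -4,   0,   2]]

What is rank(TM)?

First compute TM:
[[-52, -37,  51,  44],
 [ 40,  39, -113, -76]]
Now row reduce the product.
R2 ← R2 + (10/13)·R1: [0, 137/13, -959/13, -548/13]
2 nonzero rows, so rank(TM) = 2.

2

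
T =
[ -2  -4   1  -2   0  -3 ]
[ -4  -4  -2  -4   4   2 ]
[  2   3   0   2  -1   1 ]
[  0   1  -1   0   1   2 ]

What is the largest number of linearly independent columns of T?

2

Row reduce to echelon form.
R2 ← R2 − (2)·R1: [0, 4, -4, 0, 4, 8]
R3 ← R3 + R1: [0, -1, 1, 0, -1, -2]
R3 ← R3 + (1/4)·R2: [0, 0, 0, 0, 0, 0]
R4 ← R4 − (1/4)·R2: [0, 0, 0, 0, 0, 0]
Echelon form has 2 nonzero rows, so rank(T) = 2.
The rank gives the maximum number of linearly independent columns: 2.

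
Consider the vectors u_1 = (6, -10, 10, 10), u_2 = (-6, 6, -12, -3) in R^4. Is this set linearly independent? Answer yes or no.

yes

Form the matrix with these vectors as rows and row reduce.
R2 ← R2 + R1: [0, -4, -2, 7]
2 nonzero rows, so the 2 vectors span a space of dimension 2.
Since 2 = 2, the vectors are linearly independent.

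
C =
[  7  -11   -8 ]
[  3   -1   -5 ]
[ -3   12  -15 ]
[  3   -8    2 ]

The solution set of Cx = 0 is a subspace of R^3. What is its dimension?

0

Row reduce to echelon form.
R2 ← R2 − (3/7)·R1: [0, 26/7, -11/7]
R3 ← R3 + (3/7)·R1: [0, 51/7, -129/7]
R4 ← R4 − (3/7)·R1: [0, -23/7, 38/7]
R3 ← R3 − (51/26)·R2: [0, 0, -399/26]
R4 ← R4 + (23/26)·R2: [0, 0, 105/26]
R4 ← R4 + (5/19)·R3: [0, 0, 0]
3 nonzero rows, so rank(C) = 3.
C has 3 columns; by rank–nullity, nullity = 3 − 3 = 0.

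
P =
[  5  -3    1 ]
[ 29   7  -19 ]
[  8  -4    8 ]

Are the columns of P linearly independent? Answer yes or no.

yes

Row reduce P to echelon form.
R2 ← R2 − (29/5)·R1: [0, 122/5, -124/5]
R3 ← R3 − (8/5)·R1: [0, 4/5, 32/5]
R3 ← R3 − (2/61)·R2: [0, 0, 440/61]
3 pivots among 3 columns.
Every column is a pivot column, so the columns are linearly independent.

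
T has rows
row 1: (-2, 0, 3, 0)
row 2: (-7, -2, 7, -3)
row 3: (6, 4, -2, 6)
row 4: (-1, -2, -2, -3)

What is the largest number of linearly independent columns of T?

Row reduce to echelon form.
R2 ← R2 − (7/2)·R1: [0, -2, -7/2, -3]
R3 ← R3 + (3)·R1: [0, 4, 7, 6]
R4 ← R4 − (1/2)·R1: [0, -2, -7/2, -3]
R3 ← R3 + (2)·R2: [0, 0, 0, 0]
R4 ← R4 − R2: [0, 0, 0, 0]
Echelon form has 2 nonzero rows, so rank(T) = 2.
The rank gives the maximum number of linearly independent columns: 2.

2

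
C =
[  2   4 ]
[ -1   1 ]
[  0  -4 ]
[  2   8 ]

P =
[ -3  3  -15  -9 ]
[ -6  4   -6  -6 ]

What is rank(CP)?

First compute CP:
[[-30,  22, -54, -42],
 [ -3,   1,   9,   3],
 [ 24, -16,  24,  24],
 [-54,  38, -78, -66]]
Now row reduce the product.
R2 ← R2 − (1/10)·R1: [0, -6/5, 72/5, 36/5]
R3 ← R3 + (4/5)·R1: [0, 8/5, -96/5, -48/5]
R4 ← R4 − (9/5)·R1: [0, -8/5, 96/5, 48/5]
R3 ← R3 + (4/3)·R2: [0, 0, 0, 0]
R4 ← R4 − (4/3)·R2: [0, 0, 0, 0]
2 nonzero rows, so rank(CP) = 2.

2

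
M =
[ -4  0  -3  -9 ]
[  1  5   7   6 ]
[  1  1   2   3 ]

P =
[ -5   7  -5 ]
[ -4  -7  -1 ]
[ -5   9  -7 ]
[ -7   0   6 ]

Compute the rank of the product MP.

First compute MP:
[[ 98, -55, -13],
 [-102,  35, -23],
 [-40,  18,  -2]]
Now row reduce the product.
R2 ← R2 + (51/49)·R1: [0, -1090/49, -1790/49]
R3 ← R3 + (20/49)·R1: [0, -218/49, -358/49]
R3 ← R3 − (1/5)·R2: [0, 0, 0]
2 nonzero rows, so rank(MP) = 2.

2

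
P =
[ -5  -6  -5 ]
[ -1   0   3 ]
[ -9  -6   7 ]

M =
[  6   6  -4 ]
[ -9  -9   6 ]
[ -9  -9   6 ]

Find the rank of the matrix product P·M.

1

First compute PM:
[[ 69,  69, -46],
 [-33, -33,  22],
 [-63, -63,  42]]
Now row reduce the product.
R2 ← R2 + (11/23)·R1: [0, 0, 0]
R3 ← R3 + (21/23)·R1: [0, 0, 0]
1 nonzero row, so rank(PM) = 1.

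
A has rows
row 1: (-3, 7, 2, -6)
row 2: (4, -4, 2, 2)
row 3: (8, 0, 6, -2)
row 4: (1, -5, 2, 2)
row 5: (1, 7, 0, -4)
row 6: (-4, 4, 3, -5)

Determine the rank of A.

Row reduce to echelon form.
R2 ← R2 + (4/3)·R1: [0, 16/3, 14/3, -6]
R3 ← R3 + (8/3)·R1: [0, 56/3, 34/3, -18]
R4 ← R4 + (1/3)·R1: [0, -8/3, 8/3, 0]
R5 ← R5 + (1/3)·R1: [0, 28/3, 2/3, -6]
R6 ← R6 − (4/3)·R1: [0, -16/3, 1/3, 3]
R3 ← R3 − (7/2)·R2: [0, 0, -5, 3]
R4 ← R4 + (1/2)·R2: [0, 0, 5, -3]
R5 ← R5 − (7/4)·R2: [0, 0, -15/2, 9/2]
R6 ← R6 + R2: [0, 0, 5, -3]
R4 ← R4 + R3: [0, 0, 0, 0]
R5 ← R5 − (3/2)·R3: [0, 0, 0, 0]
R6 ← R6 + R3: [0, 0, 0, 0]
Echelon form has 3 nonzero rows, so rank(A) = 3.

3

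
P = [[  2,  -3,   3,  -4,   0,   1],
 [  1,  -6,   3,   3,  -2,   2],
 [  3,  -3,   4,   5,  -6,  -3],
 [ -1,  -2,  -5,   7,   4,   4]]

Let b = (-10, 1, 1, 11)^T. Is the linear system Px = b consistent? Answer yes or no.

Row reduce the augmented matrix [P | b].
R2 ← R2 − (1/2)·R1: [0, -9/2, 3/2, 5, -2, 3/2, 6]
R3 ← R3 − (3/2)·R1: [0, 3/2, -1/2, 11, -6, -9/2, 16]
R4 ← R4 + (1/2)·R1: [0, -7/2, -7/2, 5, 4, 9/2, 6]
R3 ← R3 + (1/3)·R2: [0, 0, 0, 38/3, -20/3, -4, 18]
R4 ← R4 − (7/9)·R2: [0, 0, -14/3, 10/9, 50/9, 10/3, 4/3]
Swap R3 ↔ R4
The echelon form has 4 nonzero rows, and every pivot lies in the first 6 columns, so rank(P) = rank([P|b]) = 4.
The system is consistent.

yes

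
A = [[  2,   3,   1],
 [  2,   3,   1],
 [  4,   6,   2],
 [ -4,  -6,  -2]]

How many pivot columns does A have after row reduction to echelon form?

Row reduce to echelon form.
R2 ← R2 − R1: [0, 0, 0]
R3 ← R3 − (2)·R1: [0, 0, 0]
R4 ← R4 + (2)·R1: [0, 0, 0]
Echelon form has 1 nonzero row, so rank(A) = 1.
Each nonzero row contributes one pivot column: 1 pivot columns.

1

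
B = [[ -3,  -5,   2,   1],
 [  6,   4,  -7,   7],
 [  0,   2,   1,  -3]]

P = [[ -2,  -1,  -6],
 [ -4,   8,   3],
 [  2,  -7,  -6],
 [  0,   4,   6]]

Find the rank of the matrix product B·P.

First compute BP:
[[ 30, -47,  -3],
 [-42, 103,  60],
 [ -6,  -3, -18]]
Now row reduce the product.
R2 ← R2 + (7/5)·R1: [0, 186/5, 279/5]
R3 ← R3 + (1/5)·R1: [0, -62/5, -93/5]
R3 ← R3 + (1/3)·R2: [0, 0, 0]
2 nonzero rows, so rank(BP) = 2.

2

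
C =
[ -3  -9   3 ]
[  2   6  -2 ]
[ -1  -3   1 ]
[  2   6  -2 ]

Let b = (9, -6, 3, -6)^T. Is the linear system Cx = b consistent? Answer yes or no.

yes

Row reduce the augmented matrix [C | b].
R2 ← R2 + (2/3)·R1: [0, 0, 0, 0]
R3 ← R3 − (1/3)·R1: [0, 0, 0, 0]
R4 ← R4 + (2/3)·R1: [0, 0, 0, 0]
The echelon form has 1 nonzero rows, and every pivot lies in the first 3 columns, so rank(C) = rank([C|b]) = 1.
The system is consistent.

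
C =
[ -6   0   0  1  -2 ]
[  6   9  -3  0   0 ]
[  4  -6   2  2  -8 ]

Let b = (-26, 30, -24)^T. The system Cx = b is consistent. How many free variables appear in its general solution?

Row reduce the augmented matrix [C | b].
R2 ← R2 + R1: [0, 9, -3, 1, -2, 4]
R3 ← R3 + (2/3)·R1: [0, -6, 2, 8/3, -28/3, -124/3]
R3 ← R3 + (2/3)·R2: [0, 0, 0, 10/3, -32/3, -116/3]
The echelon form has 3 nonzero rows, and every pivot lies in the first 5 columns, so rank(C) = rank([C|b]) = 3.
The system is consistent.
Free variables = (unknowns) − (rank) = 5 − 3 = 2.

2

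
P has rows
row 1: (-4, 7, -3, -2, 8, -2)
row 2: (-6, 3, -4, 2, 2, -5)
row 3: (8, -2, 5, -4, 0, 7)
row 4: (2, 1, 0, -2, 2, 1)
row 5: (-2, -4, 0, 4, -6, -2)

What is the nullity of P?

Row reduce to echelon form.
R2 ← R2 − (3/2)·R1: [0, -15/2, 1/2, 5, -10, -2]
R3 ← R3 + (2)·R1: [0, 12, -1, -8, 16, 3]
R4 ← R4 + (1/2)·R1: [0, 9/2, -3/2, -3, 6, 0]
R5 ← R5 − (1/2)·R1: [0, -15/2, 3/2, 5, -10, -1]
R3 ← R3 + (8/5)·R2: [0, 0, -1/5, 0, 0, -1/5]
R4 ← R4 + (3/5)·R2: [0, 0, -6/5, 0, 0, -6/5]
R5 ← R5 − R2: [0, 0, 1, 0, 0, 1]
R4 ← R4 − (6)·R3: [0, 0, 0, 0, 0, 0]
R5 ← R5 + (5)·R3: [0, 0, 0, 0, 0, 0]
3 nonzero rows, so rank(P) = 3.
P has 6 columns; by rank–nullity, nullity = 6 − 3 = 3.

3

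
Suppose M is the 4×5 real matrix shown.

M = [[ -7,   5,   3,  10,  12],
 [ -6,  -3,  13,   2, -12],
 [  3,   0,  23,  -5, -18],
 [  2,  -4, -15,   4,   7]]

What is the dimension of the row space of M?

Row reduce to echelon form.
R2 ← R2 − (6/7)·R1: [0, -51/7, 73/7, -46/7, -156/7]
R3 ← R3 + (3/7)·R1: [0, 15/7, 170/7, -5/7, -90/7]
R4 ← R4 + (2/7)·R1: [0, -18/7, -99/7, 48/7, 73/7]
R3 ← R3 + (5/17)·R2: [0, 0, 465/17, -45/17, -330/17]
R4 ← R4 − (6/17)·R2: [0, 0, -303/17, 156/17, 311/17]
R4 ← R4 + (101/155)·R3: [0, 0, 0, 231/31, 175/31]
Echelon form has 4 nonzero rows, so rank(M) = 4.
The row space has dimension equal to the rank: 4.

4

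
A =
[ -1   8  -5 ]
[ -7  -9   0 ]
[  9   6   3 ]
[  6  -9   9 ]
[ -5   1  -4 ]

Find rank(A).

Row reduce to echelon form.
R2 ← R2 − (7)·R1: [0, -65, 35]
R3 ← R3 + (9)·R1: [0, 78, -42]
R4 ← R4 + (6)·R1: [0, 39, -21]
R5 ← R5 − (5)·R1: [0, -39, 21]
R3 ← R3 + (6/5)·R2: [0, 0, 0]
R4 ← R4 + (3/5)·R2: [0, 0, 0]
R5 ← R5 − (3/5)·R2: [0, 0, 0]
Echelon form has 2 nonzero rows, so rank(A) = 2.

2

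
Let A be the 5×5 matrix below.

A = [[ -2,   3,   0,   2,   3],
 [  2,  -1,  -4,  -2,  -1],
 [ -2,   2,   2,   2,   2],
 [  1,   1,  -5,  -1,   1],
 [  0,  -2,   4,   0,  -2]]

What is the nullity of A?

Row reduce to echelon form.
R2 ← R2 + R1: [0, 2, -4, 0, 2]
R3 ← R3 − R1: [0, -1, 2, 0, -1]
R4 ← R4 + (1/2)·R1: [0, 5/2, -5, 0, 5/2]
R3 ← R3 + (1/2)·R2: [0, 0, 0, 0, 0]
R4 ← R4 − (5/4)·R2: [0, 0, 0, 0, 0]
R5 ← R5 + R2: [0, 0, 0, 0, 0]
2 nonzero rows, so rank(A) = 2.
A has 5 columns; by rank–nullity, nullity = 5 − 2 = 3.

3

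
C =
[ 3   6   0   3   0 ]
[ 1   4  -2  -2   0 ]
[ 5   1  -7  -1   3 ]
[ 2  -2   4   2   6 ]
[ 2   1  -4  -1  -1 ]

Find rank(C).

Row reduce to echelon form.
R2 ← R2 − (1/3)·R1: [0, 2, -2, -3, 0]
R3 ← R3 − (5/3)·R1: [0, -9, -7, -6, 3]
R4 ← R4 − (2/3)·R1: [0, -6, 4, 0, 6]
R5 ← R5 − (2/3)·R1: [0, -3, -4, -3, -1]
R3 ← R3 + (9/2)·R2: [0, 0, -16, -39/2, 3]
R4 ← R4 + (3)·R2: [0, 0, -2, -9, 6]
R5 ← R5 + (3/2)·R2: [0, 0, -7, -15/2, -1]
R4 ← R4 − (1/8)·R3: [0, 0, 0, -105/16, 45/8]
R5 ← R5 − (7/16)·R3: [0, 0, 0, 33/32, -37/16]
R5 ← R5 + (11/70)·R4: [0, 0, 0, 0, -10/7]
Echelon form has 5 nonzero rows, so rank(C) = 5.

5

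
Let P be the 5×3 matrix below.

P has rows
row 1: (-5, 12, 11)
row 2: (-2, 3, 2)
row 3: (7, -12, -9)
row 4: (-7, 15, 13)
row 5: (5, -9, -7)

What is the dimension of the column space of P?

2

Row reduce to echelon form.
R2 ← R2 − (2/5)·R1: [0, -9/5, -12/5]
R3 ← R3 + (7/5)·R1: [0, 24/5, 32/5]
R4 ← R4 − (7/5)·R1: [0, -9/5, -12/5]
R5 ← R5 + R1: [0, 3, 4]
R3 ← R3 + (8/3)·R2: [0, 0, 0]
R4 ← R4 − R2: [0, 0, 0]
R5 ← R5 + (5/3)·R2: [0, 0, 0]
Echelon form has 2 nonzero rows, so rank(P) = 2.
The column space has dimension equal to the rank: 2.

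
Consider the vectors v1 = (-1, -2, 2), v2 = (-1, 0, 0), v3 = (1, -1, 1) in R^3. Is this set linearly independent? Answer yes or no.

no

Form the matrix with these vectors as rows and row reduce.
R2 ← R2 − R1: [0, 2, -2]
R3 ← R3 + R1: [0, -3, 3]
R3 ← R3 + (3/2)·R2: [0, 0, 0]
2 nonzero rows, so the 3 vectors span a space of dimension 2.
Since 2 < 3, the vectors are linearly dependent.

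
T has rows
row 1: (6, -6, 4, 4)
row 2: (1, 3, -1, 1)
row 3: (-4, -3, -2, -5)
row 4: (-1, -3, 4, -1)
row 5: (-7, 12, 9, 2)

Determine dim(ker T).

Row reduce to echelon form.
R2 ← R2 − (1/6)·R1: [0, 4, -5/3, 1/3]
R3 ← R3 + (2/3)·R1: [0, -7, 2/3, -7/3]
R4 ← R4 + (1/6)·R1: [0, -4, 14/3, -1/3]
R5 ← R5 + (7/6)·R1: [0, 5, 41/3, 20/3]
R3 ← R3 + (7/4)·R2: [0, 0, -9/4, -7/4]
R4 ← R4 + R2: [0, 0, 3, 0]
R5 ← R5 − (5/4)·R2: [0, 0, 63/4, 25/4]
R4 ← R4 + (4/3)·R3: [0, 0, 0, -7/3]
R5 ← R5 + (7)·R3: [0, 0, 0, -6]
R5 ← R5 − (18/7)·R4: [0, 0, 0, 0]
4 nonzero rows, so rank(T) = 4.
T has 4 columns; by rank–nullity, nullity = 4 − 4 = 0.

0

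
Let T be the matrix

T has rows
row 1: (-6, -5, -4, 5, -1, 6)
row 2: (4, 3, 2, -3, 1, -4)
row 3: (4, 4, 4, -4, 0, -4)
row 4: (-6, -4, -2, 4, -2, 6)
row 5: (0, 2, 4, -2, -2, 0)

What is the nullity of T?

4

Row reduce to echelon form.
R2 ← R2 + (2/3)·R1: [0, -1/3, -2/3, 1/3, 1/3, 0]
R3 ← R3 + (2/3)·R1: [0, 2/3, 4/3, -2/3, -2/3, 0]
R4 ← R4 − R1: [0, 1, 2, -1, -1, 0]
R3 ← R3 + (2)·R2: [0, 0, 0, 0, 0, 0]
R4 ← R4 + (3)·R2: [0, 0, 0, 0, 0, 0]
R5 ← R5 + (6)·R2: [0, 0, 0, 0, 0, 0]
2 nonzero rows, so rank(T) = 2.
T has 6 columns; by rank–nullity, nullity = 6 − 2 = 4.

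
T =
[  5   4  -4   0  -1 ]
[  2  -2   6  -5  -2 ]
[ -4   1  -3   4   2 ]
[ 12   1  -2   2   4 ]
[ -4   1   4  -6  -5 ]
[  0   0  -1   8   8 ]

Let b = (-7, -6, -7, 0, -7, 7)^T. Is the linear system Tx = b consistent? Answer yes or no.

Row reduce the augmented matrix [T | b].
R2 ← R2 − (2/5)·R1: [0, -18/5, 38/5, -5, -8/5, -16/5]
R3 ← R3 + (4/5)·R1: [0, 21/5, -31/5, 4, 6/5, -63/5]
R4 ← R4 − (12/5)·R1: [0, -43/5, 38/5, 2, 32/5, 84/5]
R5 ← R5 + (4/5)·R1: [0, 21/5, 4/5, -6, -29/5, -63/5]
R3 ← R3 + (7/6)·R2: [0, 0, 8/3, -11/6, -2/3, -49/3]
R4 ← R4 − (43/18)·R2: [0, 0, -95/9, 251/18, 92/9, 220/9]
R5 ← R5 + (7/6)·R2: [0, 0, 29/3, -71/6, -23/3, -49/3]
R4 ← R4 + (95/24)·R3: [0, 0, 0, 107/16, 91/12, -965/24]
R5 ← R5 − (29/8)·R3: [0, 0, 0, -83/16, -21/4, 343/8]
R6 ← R6 + (3/8)·R3: [0, 0, 0, 117/16, 31/4, 7/8]
R5 ← R5 + (83/107)·R4: [0, 0, 0, 0, 203/321, 3751/321]
R6 ← R6 − (117/107)·R4: [0, 0, 0, 0, -58/107, 4798/107]
R6 ← R6 + (6/7)·R5: [0, 0, 0, 0, 0, 384/7]
The echelon form has 6 nonzero rows; the last pivot sits in the augmented column, so rank(T) = 5 but rank([T|b]) = 6.
Since the ranks differ, the system is inconsistent.

no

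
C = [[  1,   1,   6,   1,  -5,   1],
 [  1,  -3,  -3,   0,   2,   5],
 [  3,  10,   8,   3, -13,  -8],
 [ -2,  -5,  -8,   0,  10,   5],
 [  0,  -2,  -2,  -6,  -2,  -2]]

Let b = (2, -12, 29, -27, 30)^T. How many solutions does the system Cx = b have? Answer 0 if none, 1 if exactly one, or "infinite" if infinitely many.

Row reduce the augmented matrix [C | b].
R2 ← R2 − R1: [0, -4, -9, -1, 7, 4, -14]
R3 ← R3 − (3)·R1: [0, 7, -10, 0, 2, -11, 23]
R4 ← R4 + (2)·R1: [0, -3, 4, 2, 0, 7, -23]
R3 ← R3 + (7/4)·R2: [0, 0, -103/4, -7/4, 57/4, -4, -3/2]
R4 ← R4 − (3/4)·R2: [0, 0, 43/4, 11/4, -21/4, 4, -25/2]
R5 ← R5 − (1/2)·R2: [0, 0, 5/2, -11/2, -11/2, -4, 37]
R4 ← R4 + (43/103)·R3: [0, 0, 0, 208/103, 72/103, 240/103, -1352/103]
R5 ← R5 + (10/103)·R3: [0, 0, 0, -584/103, -424/103, -452/103, 3796/103]
R5 ← R5 + (73/26)·R4: [0, 0, 0, 0, -28/13, 28/13, 0]
The echelon form has 5 nonzero rows, and every pivot lies in the first 6 columns, so rank(C) = rank([C|b]) = 5.
The system is consistent.
rank = 5 < 6 unknowns, so there are infinitely many solutions.

infinite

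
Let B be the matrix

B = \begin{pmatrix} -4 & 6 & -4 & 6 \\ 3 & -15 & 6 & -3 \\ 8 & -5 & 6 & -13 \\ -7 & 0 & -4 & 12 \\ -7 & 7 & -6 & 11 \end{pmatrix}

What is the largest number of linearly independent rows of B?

2

Row reduce to echelon form.
R2 ← R2 + (3/4)·R1: [0, -21/2, 3, 3/2]
R3 ← R3 + (2)·R1: [0, 7, -2, -1]
R4 ← R4 − (7/4)·R1: [0, -21/2, 3, 3/2]
R5 ← R5 − (7/4)·R1: [0, -7/2, 1, 1/2]
R3 ← R3 + (2/3)·R2: [0, 0, 0, 0]
R4 ← R4 − R2: [0, 0, 0, 0]
R5 ← R5 − (1/3)·R2: [0, 0, 0, 0]
Echelon form has 2 nonzero rows, so rank(B) = 2.
The rank gives the maximum number of linearly independent rows: 2.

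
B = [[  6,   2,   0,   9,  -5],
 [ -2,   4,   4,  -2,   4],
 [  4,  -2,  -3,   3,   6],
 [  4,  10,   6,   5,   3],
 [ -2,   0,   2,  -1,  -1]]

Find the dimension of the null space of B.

0

Row reduce to echelon form.
R2 ← R2 + (1/3)·R1: [0, 14/3, 4, 1, 7/3]
R3 ← R3 − (2/3)·R1: [0, -10/3, -3, -3, 28/3]
R4 ← R4 − (2/3)·R1: [0, 26/3, 6, -1, 19/3]
R5 ← R5 + (1/3)·R1: [0, 2/3, 2, 2, -8/3]
R3 ← R3 + (5/7)·R2: [0, 0, -1/7, -16/7, 11]
R4 ← R4 − (13/7)·R2: [0, 0, -10/7, -20/7, 2]
R5 ← R5 − (1/7)·R2: [0, 0, 10/7, 13/7, -3]
R4 ← R4 − (10)·R3: [0, 0, 0, 20, -108]
R5 ← R5 + (10)·R3: [0, 0, 0, -21, 107]
R5 ← R5 + (21/20)·R4: [0, 0, 0, 0, -32/5]
5 nonzero rows, so rank(B) = 5.
B has 5 columns; by rank–nullity, nullity = 5 − 5 = 0.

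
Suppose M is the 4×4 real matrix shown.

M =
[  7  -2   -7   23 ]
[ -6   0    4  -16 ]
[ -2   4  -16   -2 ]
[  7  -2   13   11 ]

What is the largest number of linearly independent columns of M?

4

Row reduce to echelon form.
R2 ← R2 + (6/7)·R1: [0, -12/7, -2, 26/7]
R3 ← R3 + (2/7)·R1: [0, 24/7, -18, 32/7]
R4 ← R4 − R1: [0, 0, 20, -12]
R3 ← R3 + (2)·R2: [0, 0, -22, 12]
R4 ← R4 + (10/11)·R3: [0, 0, 0, -12/11]
Echelon form has 4 nonzero rows, so rank(M) = 4.
The rank gives the maximum number of linearly independent columns: 4.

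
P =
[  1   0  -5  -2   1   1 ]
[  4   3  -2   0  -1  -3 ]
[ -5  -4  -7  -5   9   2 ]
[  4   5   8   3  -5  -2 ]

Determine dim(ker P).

2

Row reduce to echelon form.
R2 ← R2 − (4)·R1: [0, 3, 18, 8, -5, -7]
R3 ← R3 + (5)·R1: [0, -4, -32, -15, 14, 7]
R4 ← R4 − (4)·R1: [0, 5, 28, 11, -9, -6]
R3 ← R3 + (4/3)·R2: [0, 0, -8, -13/3, 22/3, -7/3]
R4 ← R4 − (5/3)·R2: [0, 0, -2, -7/3, -2/3, 17/3]
R4 ← R4 − (1/4)·R3: [0, 0, 0, -5/4, -5/2, 25/4]
4 nonzero rows, so rank(P) = 4.
P has 6 columns; by rank–nullity, nullity = 6 − 4 = 2.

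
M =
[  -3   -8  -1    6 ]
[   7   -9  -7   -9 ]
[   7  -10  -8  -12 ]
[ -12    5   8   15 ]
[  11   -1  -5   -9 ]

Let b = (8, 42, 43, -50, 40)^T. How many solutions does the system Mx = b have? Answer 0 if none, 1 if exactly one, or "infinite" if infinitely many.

Row reduce the augmented matrix [M | b].
R2 ← R2 + (7/3)·R1: [0, -83/3, -28/3, 5, 182/3]
R3 ← R3 + (7/3)·R1: [0, -86/3, -31/3, 2, 185/3]
R4 ← R4 − (4)·R1: [0, 37, 12, -9, -82]
R5 ← R5 + (11/3)·R1: [0, -91/3, -26/3, 13, 208/3]
R3 ← R3 − (86/83)·R2: [0, 0, -55/83, -264/83, -99/83]
R4 ← R4 + (111/83)·R2: [0, 0, -40/83, -192/83, -72/83]
R5 ← R5 − (91/83)·R2: [0, 0, 130/83, 624/83, 234/83]
R4 ← R4 − (8/11)·R3: [0, 0, 0, 0, 0]
R5 ← R5 + (26/11)·R3: [0, 0, 0, 0, 0]
The echelon form has 3 nonzero rows, and every pivot lies in the first 4 columns, so rank(M) = rank([M|b]) = 3.
The system is consistent.
rank = 3 < 4 unknowns, so there are infinitely many solutions.

infinite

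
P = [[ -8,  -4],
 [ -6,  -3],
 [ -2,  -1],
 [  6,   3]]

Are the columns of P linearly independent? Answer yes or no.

Row reduce P to echelon form.
R2 ← R2 − (3/4)·R1: [0, 0]
R3 ← R3 − (1/4)·R1: [0, 0]
R4 ← R4 + (3/4)·R1: [0, 0]
1 pivot among 2 columns.
Only 1 < 2 pivot columns, so the columns are linearly dependent.

no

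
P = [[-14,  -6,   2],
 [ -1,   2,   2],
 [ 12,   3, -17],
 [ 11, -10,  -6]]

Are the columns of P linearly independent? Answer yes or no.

Row reduce P to echelon form.
R2 ← R2 − (1/14)·R1: [0, 17/7, 13/7]
R3 ← R3 + (6/7)·R1: [0, -15/7, -107/7]
R4 ← R4 + (11/14)·R1: [0, -103/7, -31/7]
R3 ← R3 + (15/17)·R2: [0, 0, -232/17]
R4 ← R4 + (103/17)·R2: [0, 0, 116/17]
R4 ← R4 + (1/2)·R3: [0, 0, 0]
3 pivots among 3 columns.
Every column is a pivot column, so the columns are linearly independent.

yes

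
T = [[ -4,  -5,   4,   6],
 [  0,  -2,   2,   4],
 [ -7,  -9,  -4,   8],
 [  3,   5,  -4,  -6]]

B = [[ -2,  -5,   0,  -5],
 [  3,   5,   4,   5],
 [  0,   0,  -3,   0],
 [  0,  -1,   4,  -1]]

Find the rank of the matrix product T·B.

3

First compute TB:
[[ -7, -11,  -8, -11],
 [ -6, -14,   2, -14],
 [-13, -18,   8, -18],
 [  9,  16,   8,  16]]
Now row reduce the product.
R2 ← R2 − (6/7)·R1: [0, -32/7, 62/7, -32/7]
R3 ← R3 − (13/7)·R1: [0, 17/7, 160/7, 17/7]
R4 ← R4 + (9/7)·R1: [0, 13/7, -16/7, 13/7]
R3 ← R3 + (17/32)·R2: [0, 0, 441/16, 0]
R4 ← R4 + (13/32)·R2: [0, 0, 21/16, 0]
R4 ← R4 − (1/21)·R3: [0, 0, 0, 0]
3 nonzero rows, so rank(TB) = 3.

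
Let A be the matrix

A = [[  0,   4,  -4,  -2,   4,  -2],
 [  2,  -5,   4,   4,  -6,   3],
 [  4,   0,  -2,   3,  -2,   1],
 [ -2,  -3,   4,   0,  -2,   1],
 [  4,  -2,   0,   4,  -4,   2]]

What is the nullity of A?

4

Row reduce to echelon form.
Swap R1 ↔ R2
R3 ← R3 − (2)·R1: [0, 10, -10, -5, 10, -5]
R4 ← R4 + R1: [0, -8, 8, 4, -8, 4]
R5 ← R5 − (2)·R1: [0, 8, -8, -4, 8, -4]
R3 ← R3 − (5/2)·R2: [0, 0, 0, 0, 0, 0]
R4 ← R4 + (2)·R2: [0, 0, 0, 0, 0, 0]
R5 ← R5 − (2)·R2: [0, 0, 0, 0, 0, 0]
2 nonzero rows, so rank(A) = 2.
A has 6 columns; by rank–nullity, nullity = 6 − 2 = 4.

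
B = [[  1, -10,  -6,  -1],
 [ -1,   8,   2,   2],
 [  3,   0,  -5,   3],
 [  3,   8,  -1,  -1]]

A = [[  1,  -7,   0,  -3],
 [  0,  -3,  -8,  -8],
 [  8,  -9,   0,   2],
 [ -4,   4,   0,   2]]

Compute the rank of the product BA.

First compute BA:
[[-43,  73,  80,  63],
 [  7, -27, -64, -53],
 [-49,  36,   0, -13],
 [ -1, -40, -64, -77]]
Now row reduce the product.
R2 ← R2 + (7/43)·R1: [0, -650/43, -2192/43, -1838/43]
R3 ← R3 − (49/43)·R1: [0, -2029/43, -3920/43, -3646/43]
R4 ← R4 − (1/43)·R1: [0, -1793/43, -2832/43, -3374/43]
R3 ← R3 − (2029/650)·R2: [0, 0, 22088/325, 15807/325]
R4 ← R4 − (1793/650)·R2: [0, 0, 24296/325, 12819/325]
R4 ← R4 − (3037/2761)·R3: [0, 0, 0, -3528/251]
4 nonzero rows, so rank(BA) = 4.

4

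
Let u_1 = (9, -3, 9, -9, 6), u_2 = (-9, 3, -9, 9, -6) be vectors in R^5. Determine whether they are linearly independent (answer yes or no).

Form the matrix with these vectors as rows and row reduce.
R2 ← R2 + R1: [0, 0, 0, 0, 0]
1 nonzero row, so the 2 vectors span a space of dimension 1.
Since 1 < 2, the vectors are linearly dependent.

no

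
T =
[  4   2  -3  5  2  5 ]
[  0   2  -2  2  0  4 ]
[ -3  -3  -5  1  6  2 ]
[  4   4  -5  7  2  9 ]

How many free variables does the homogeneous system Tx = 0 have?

3

Row reduce to echelon form.
R3 ← R3 + (3/4)·R1: [0, -3/2, -29/4, 19/4, 15/2, 23/4]
R4 ← R4 − R1: [0, 2, -2, 2, 0, 4]
R3 ← R3 + (3/4)·R2: [0, 0, -35/4, 25/4, 15/2, 35/4]
R4 ← R4 − R2: [0, 0, 0, 0, 0, 0]
3 nonzero rows, so rank(T) = 3.
T has 6 columns; by rank–nullity, nullity = 6 − 3 = 3.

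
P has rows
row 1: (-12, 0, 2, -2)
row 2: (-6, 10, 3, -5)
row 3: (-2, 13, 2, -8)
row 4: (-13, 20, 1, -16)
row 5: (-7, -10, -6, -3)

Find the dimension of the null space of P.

0

Row reduce to echelon form.
R2 ← R2 − (1/2)·R1: [0, 10, 2, -4]
R3 ← R3 − (1/6)·R1: [0, 13, 5/3, -23/3]
R4 ← R4 − (13/12)·R1: [0, 20, -7/6, -83/6]
R5 ← R5 − (7/12)·R1: [0, -10, -43/6, -11/6]
R3 ← R3 − (13/10)·R2: [0, 0, -14/15, -37/15]
R4 ← R4 − (2)·R2: [0, 0, -31/6, -35/6]
R5 ← R5 + R2: [0, 0, -31/6, -35/6]
R4 ← R4 − (155/28)·R3: [0, 0, 0, 219/28]
R5 ← R5 − (155/28)·R3: [0, 0, 0, 219/28]
R5 ← R5 − R4: [0, 0, 0, 0]
4 nonzero rows, so rank(P) = 4.
P has 4 columns; by rank–nullity, nullity = 4 − 4 = 0.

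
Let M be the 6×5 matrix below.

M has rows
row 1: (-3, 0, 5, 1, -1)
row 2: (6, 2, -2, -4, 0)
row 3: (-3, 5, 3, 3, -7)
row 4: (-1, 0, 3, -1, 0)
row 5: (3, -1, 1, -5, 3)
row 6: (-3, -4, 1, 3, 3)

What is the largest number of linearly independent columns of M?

4

Row reduce to echelon form.
R2 ← R2 + (2)·R1: [0, 2, 8, -2, -2]
R3 ← R3 − R1: [0, 5, -2, 2, -6]
R4 ← R4 − (1/3)·R1: [0, 0, 4/3, -4/3, 1/3]
R5 ← R5 + R1: [0, -1, 6, -4, 2]
R6 ← R6 − R1: [0, -4, -4, 2, 4]
R3 ← R3 − (5/2)·R2: [0, 0, -22, 7, -1]
R5 ← R5 + (1/2)·R2: [0, 0, 10, -5, 1]
R6 ← R6 + (2)·R2: [0, 0, 12, -2, 0]
R4 ← R4 + (2/33)·R3: [0, 0, 0, -10/11, 3/11]
R5 ← R5 + (5/11)·R3: [0, 0, 0, -20/11, 6/11]
R6 ← R6 + (6/11)·R3: [0, 0, 0, 20/11, -6/11]
R5 ← R5 − (2)·R4: [0, 0, 0, 0, 0]
R6 ← R6 + (2)·R4: [0, 0, 0, 0, 0]
Echelon form has 4 nonzero rows, so rank(M) = 4.
The rank gives the maximum number of linearly independent columns: 4.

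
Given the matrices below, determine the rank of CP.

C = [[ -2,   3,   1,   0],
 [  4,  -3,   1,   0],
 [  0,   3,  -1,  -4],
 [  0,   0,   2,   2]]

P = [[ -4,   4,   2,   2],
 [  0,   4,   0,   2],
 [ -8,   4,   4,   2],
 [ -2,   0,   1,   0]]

2

First compute CP:
[[  0,   8,   0,   4],
 [-24,   8,  12,   4],
 [ 16,   8,  -8,   4],
 [-20,   8,  10,   4]]
Now row reduce the product.
Swap R1 ↔ R2
R3 ← R3 + (2/3)·R1: [0, 40/3, 0, 20/3]
R4 ← R4 − (5/6)·R1: [0, 4/3, 0, 2/3]
R3 ← R3 − (5/3)·R2: [0, 0, 0, 0]
R4 ← R4 − (1/6)·R2: [0, 0, 0, 0]
2 nonzero rows, so rank(CP) = 2.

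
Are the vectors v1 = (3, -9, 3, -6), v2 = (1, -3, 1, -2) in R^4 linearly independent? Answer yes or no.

no

Form the matrix with these vectors as rows and row reduce.
R2 ← R2 − (1/3)·R1: [0, 0, 0, 0]
1 nonzero row, so the 2 vectors span a space of dimension 1.
Since 1 < 2, the vectors are linearly dependent.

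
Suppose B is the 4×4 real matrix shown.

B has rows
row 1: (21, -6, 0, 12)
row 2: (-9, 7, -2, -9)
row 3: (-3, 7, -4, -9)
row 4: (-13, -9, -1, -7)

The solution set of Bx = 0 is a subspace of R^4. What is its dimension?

1

Row reduce to echelon form.
R2 ← R2 + (3/7)·R1: [0, 31/7, -2, -27/7]
R3 ← R3 + (1/7)·R1: [0, 43/7, -4, -51/7]
R4 ← R4 + (13/21)·R1: [0, -89/7, -1, 3/7]
R3 ← R3 − (43/31)·R2: [0, 0, -38/31, -60/31]
R4 ← R4 + (89/31)·R2: [0, 0, -209/31, -330/31]
R4 ← R4 − (11/2)·R3: [0, 0, 0, 0]
3 nonzero rows, so rank(B) = 3.
B has 4 columns; by rank–nullity, nullity = 4 − 3 = 1.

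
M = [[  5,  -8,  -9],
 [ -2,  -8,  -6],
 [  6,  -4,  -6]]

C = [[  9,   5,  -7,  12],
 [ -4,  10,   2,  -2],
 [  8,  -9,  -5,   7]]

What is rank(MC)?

First compute MC:
[[  5,  26,  -6,  13],
 [-34, -36,  28, -50],
 [ 22,  44, -20,  38]]
Now row reduce the product.
R2 ← R2 + (34/5)·R1: [0, 704/5, -64/5, 192/5]
R3 ← R3 − (22/5)·R1: [0, -352/5, 32/5, -96/5]
R3 ← R3 + (1/2)·R2: [0, 0, 0, 0]
2 nonzero rows, so rank(MC) = 2.

2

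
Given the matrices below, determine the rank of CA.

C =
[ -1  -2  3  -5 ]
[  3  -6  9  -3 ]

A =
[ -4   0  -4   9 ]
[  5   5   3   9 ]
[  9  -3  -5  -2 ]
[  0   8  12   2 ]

First compute CA:
[[ 21, -59, -77, -43],
 [ 39, -81, -111, -51]]
Now row reduce the product.
R2 ← R2 − (13/7)·R1: [0, 200/7, 32, 202/7]
2 nonzero rows, so rank(CA) = 2.

2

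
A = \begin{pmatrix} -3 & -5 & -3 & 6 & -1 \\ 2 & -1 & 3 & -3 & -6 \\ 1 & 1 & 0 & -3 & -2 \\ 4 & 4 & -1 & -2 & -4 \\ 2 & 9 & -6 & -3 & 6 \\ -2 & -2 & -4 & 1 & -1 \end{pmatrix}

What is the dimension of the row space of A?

Row reduce to echelon form.
R2 ← R2 + (2/3)·R1: [0, -13/3, 1, 1, -20/3]
R3 ← R3 + (1/3)·R1: [0, -2/3, -1, -1, -7/3]
R4 ← R4 + (4/3)·R1: [0, -8/3, -5, 6, -16/3]
R5 ← R5 + (2/3)·R1: [0, 17/3, -8, 1, 16/3]
R6 ← R6 − (2/3)·R1: [0, 4/3, -2, -3, -1/3]
R3 ← R3 − (2/13)·R2: [0, 0, -15/13, -15/13, -17/13]
R4 ← R4 − (8/13)·R2: [0, 0, -73/13, 70/13, -16/13]
R5 ← R5 + (17/13)·R2: [0, 0, -87/13, 30/13, -44/13]
R6 ← R6 + (4/13)·R2: [0, 0, -22/13, -35/13, -31/13]
R4 ← R4 − (73/15)·R3: [0, 0, 0, 11, 77/15]
R5 ← R5 − (29/5)·R3: [0, 0, 0, 9, 21/5]
R6 ← R6 − (22/15)·R3: [0, 0, 0, -1, -7/15]
R5 ← R5 − (9/11)·R4: [0, 0, 0, 0, 0]
R6 ← R6 + (1/11)·R4: [0, 0, 0, 0, 0]
Echelon form has 4 nonzero rows, so rank(A) = 4.
The row space has dimension equal to the rank: 4.

4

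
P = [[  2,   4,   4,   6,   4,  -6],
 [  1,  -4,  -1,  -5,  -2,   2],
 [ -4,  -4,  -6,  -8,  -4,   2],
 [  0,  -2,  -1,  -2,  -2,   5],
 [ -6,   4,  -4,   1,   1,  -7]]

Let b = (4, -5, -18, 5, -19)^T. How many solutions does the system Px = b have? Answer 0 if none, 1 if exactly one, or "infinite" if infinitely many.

Row reduce the augmented matrix [P | b].
R2 ← R2 − (1/2)·R1: [0, -6, -3, -8, -4, 5, -7]
R3 ← R3 + (2)·R1: [0, 4, 2, 4, 4, -10, -10]
R5 ← R5 + (3)·R1: [0, 16, 8, 19, 13, -25, -7]
R3 ← R3 + (2/3)·R2: [0, 0, 0, -4/3, 4/3, -20/3, -44/3]
R4 ← R4 − (1/3)·R2: [0, 0, 0, 2/3, -2/3, 10/3, 22/3]
R5 ← R5 + (8/3)·R2: [0, 0, 0, -7/3, 7/3, -35/3, -77/3]
R4 ← R4 + (1/2)·R3: [0, 0, 0, 0, 0, 0, 0]
R5 ← R5 − (7/4)·R3: [0, 0, 0, 0, 0, 0, 0]
The echelon form has 3 nonzero rows, and every pivot lies in the first 6 columns, so rank(P) = rank([P|b]) = 3.
The system is consistent.
rank = 3 < 6 unknowns, so there are infinitely many solutions.

infinite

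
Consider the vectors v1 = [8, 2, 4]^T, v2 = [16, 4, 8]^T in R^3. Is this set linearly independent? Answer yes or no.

no

Form the matrix with these vectors as rows and row reduce.
R2 ← R2 − (2)·R1: [0, 0, 0]
1 nonzero row, so the 2 vectors span a space of dimension 1.
Since 1 < 2, the vectors are linearly dependent.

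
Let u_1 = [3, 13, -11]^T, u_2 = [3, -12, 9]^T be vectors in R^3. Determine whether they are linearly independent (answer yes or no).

Form the matrix with these vectors as rows and row reduce.
R2 ← R2 − R1: [0, -25, 20]
2 nonzero rows, so the 2 vectors span a space of dimension 2.
Since 2 = 2, the vectors are linearly independent.

yes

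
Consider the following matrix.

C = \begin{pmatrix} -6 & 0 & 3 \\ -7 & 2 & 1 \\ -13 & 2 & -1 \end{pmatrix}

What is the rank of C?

Row reduce to echelon form.
R2 ← R2 − (7/6)·R1: [0, 2, -5/2]
R3 ← R3 − (13/6)·R1: [0, 2, -15/2]
R3 ← R3 − R2: [0, 0, -5]
Echelon form has 3 nonzero rows, so rank(C) = 3.

3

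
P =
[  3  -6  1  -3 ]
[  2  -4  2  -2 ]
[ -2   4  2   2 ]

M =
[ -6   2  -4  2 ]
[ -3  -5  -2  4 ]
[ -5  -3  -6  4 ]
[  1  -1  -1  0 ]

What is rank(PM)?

First compute PM:
[[ -8,  36,  -3, -14],
 [-12,  20, -10,  -4],
 [ -8, -32, -14,  20]]
Now row reduce the product.
R2 ← R2 − (3/2)·R1: [0, -34, -11/2, 17]
R3 ← R3 − R1: [0, -68, -11, 34]
R3 ← R3 − (2)·R2: [0, 0, 0, 0]
2 nonzero rows, so rank(PM) = 2.

2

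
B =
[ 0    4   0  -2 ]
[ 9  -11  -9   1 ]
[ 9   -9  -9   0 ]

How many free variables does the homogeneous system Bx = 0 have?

Row reduce to echelon form.
Swap R1 ↔ R2
R3 ← R3 − R1: [0, 2, 0, -1]
R3 ← R3 − (1/2)·R2: [0, 0, 0, 0]
2 nonzero rows, so rank(B) = 2.
B has 4 columns; by rank–nullity, nullity = 4 − 2 = 2.

2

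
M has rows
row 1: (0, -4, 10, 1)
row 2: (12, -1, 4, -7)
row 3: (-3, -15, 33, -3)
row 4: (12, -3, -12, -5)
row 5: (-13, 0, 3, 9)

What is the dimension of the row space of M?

4

Row reduce to echelon form.
Swap R1 ↔ R2
R3 ← R3 + (1/4)·R1: [0, -61/4, 34, -19/4]
R4 ← R4 − R1: [0, -2, -16, 2]
R5 ← R5 + (13/12)·R1: [0, -13/12, 22/3, 17/12]
R3 ← R3 − (61/16)·R2: [0, 0, -33/8, -137/16]
R4 ← R4 − (1/2)·R2: [0, 0, -21, 3/2]
R5 ← R5 − (13/48)·R2: [0, 0, 37/8, 55/48]
R4 ← R4 − (56/11)·R3: [0, 0, 0, 496/11]
R5 ← R5 + (37/33)·R3: [0, 0, 0, -93/11]
R5 ← R5 + (3/16)·R4: [0, 0, 0, 0]
Echelon form has 4 nonzero rows, so rank(M) = 4.
The row space has dimension equal to the rank: 4.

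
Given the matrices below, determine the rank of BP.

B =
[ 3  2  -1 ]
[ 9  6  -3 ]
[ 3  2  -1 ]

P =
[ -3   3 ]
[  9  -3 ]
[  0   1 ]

1

First compute BP:
[[  9,   2],
 [ 27,   6],
 [  9,   2]]
Now row reduce the product.
R2 ← R2 − (3)·R1: [0, 0]
R3 ← R3 − R1: [0, 0]
1 nonzero row, so rank(BP) = 1.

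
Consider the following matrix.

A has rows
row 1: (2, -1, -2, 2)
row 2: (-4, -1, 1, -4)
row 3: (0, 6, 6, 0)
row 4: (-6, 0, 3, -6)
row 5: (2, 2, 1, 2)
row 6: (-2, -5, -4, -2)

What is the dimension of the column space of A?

2

Row reduce to echelon form.
R2 ← R2 + (2)·R1: [0, -3, -3, 0]
R4 ← R4 + (3)·R1: [0, -3, -3, 0]
R5 ← R5 − R1: [0, 3, 3, 0]
R6 ← R6 + R1: [0, -6, -6, 0]
R3 ← R3 + (2)·R2: [0, 0, 0, 0]
R4 ← R4 − R2: [0, 0, 0, 0]
R5 ← R5 + R2: [0, 0, 0, 0]
R6 ← R6 − (2)·R2: [0, 0, 0, 0]
Echelon form has 2 nonzero rows, so rank(A) = 2.
The column space has dimension equal to the rank: 2.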